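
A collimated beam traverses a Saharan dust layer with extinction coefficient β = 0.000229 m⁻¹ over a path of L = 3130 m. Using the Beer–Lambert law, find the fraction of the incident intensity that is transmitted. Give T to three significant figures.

τ = β·L = 0.000229 × 3130 = 0.7168.
T = exp(−0.7168) = 0.4883.

0.488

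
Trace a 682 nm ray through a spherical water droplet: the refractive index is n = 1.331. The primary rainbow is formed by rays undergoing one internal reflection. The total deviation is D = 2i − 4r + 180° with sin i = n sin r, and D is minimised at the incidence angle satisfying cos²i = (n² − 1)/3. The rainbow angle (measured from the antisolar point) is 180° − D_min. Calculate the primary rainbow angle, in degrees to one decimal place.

cos²i = (1.77156 − 1)/3 = 0.25719; i = arccos(0.50714) = 59.527°.
sin r = sin 59.527°/1.331 = 0.64753; r = 40.356°.
D_min = 2·59.527° − 4·40.356° + 180° = 137.630°.
Rainbow angle = 180° − D_min = 42.370°.

42.4°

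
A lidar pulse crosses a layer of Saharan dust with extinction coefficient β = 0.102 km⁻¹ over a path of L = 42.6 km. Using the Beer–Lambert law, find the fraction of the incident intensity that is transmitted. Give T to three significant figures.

τ = β·L = 0.102 × 42.6 = 4.3452.
T = exp(−4.3452) = 0.0130.

0.0130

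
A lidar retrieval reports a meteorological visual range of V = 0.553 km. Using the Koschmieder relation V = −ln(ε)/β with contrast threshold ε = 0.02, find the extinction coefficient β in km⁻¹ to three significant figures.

β = −ln(0.02) / V = 3.912 / 0.553 = 7.0742 km⁻¹.

7.07 km⁻¹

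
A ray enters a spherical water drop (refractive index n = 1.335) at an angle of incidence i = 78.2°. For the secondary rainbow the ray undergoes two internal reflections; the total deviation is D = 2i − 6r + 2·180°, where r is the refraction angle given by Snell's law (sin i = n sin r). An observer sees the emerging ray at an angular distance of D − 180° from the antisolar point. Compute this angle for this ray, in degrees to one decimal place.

53.5°

sin r = sin 78.2° / 1.335 = 0.9789/1.335 = 0.7332; r = 47.16°.
D = 2·78.2° − 6·47.16° + 2·180° = 156.40° − 282.95° + 360° = 233.45°.
Angle from antisolar point = D − 180° = 53.45°.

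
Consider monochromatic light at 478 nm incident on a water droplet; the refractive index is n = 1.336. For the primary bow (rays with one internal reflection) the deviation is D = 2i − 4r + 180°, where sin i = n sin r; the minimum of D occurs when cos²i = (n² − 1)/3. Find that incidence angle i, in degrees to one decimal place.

cos²i = (1.336² − 1)/3 = (1.78490 − 1)/3 = 0.26163.
cos i = 0.51150, so i = 59.236°.

59.2°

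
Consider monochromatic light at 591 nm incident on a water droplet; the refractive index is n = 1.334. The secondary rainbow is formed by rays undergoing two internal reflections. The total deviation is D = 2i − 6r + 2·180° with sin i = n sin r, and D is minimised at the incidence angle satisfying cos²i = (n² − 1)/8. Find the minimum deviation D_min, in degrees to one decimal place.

231.2°

cos²i = (1.77956 − 1)/8 = 0.09744; i = arccos(0.31216) = 71.810°.
sin r = sin 71.810°/1.334 = 0.71217; r = 45.411°.
D_min = 2·71.810° − 6·45.411° + 360° = 231.153°.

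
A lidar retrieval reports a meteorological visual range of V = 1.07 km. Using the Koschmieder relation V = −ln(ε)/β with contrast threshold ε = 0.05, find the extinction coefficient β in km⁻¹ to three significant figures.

β = −ln(0.05) / V = 2.996 / 1.07 = 2.7997 km⁻¹.

2.80 km⁻¹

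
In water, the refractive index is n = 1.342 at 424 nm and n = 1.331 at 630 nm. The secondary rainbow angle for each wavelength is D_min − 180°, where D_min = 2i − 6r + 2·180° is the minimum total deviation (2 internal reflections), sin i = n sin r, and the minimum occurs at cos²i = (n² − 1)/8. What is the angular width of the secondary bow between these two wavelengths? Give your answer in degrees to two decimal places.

2.86°

At 424 nm (n = 1.342): cos²i = 0.10012 → i = 71.554°, r = 44.981°, D_min = 233.222°, rainbow angle = 53.222°.
At 630 nm (n = 1.331): cos²i = 0.09645 → i = 71.907°, r = 45.575°, D_min = 230.365°, rainbow angle = 50.365°.
Angular width = |53.222° − 50.365°| = 2.857°.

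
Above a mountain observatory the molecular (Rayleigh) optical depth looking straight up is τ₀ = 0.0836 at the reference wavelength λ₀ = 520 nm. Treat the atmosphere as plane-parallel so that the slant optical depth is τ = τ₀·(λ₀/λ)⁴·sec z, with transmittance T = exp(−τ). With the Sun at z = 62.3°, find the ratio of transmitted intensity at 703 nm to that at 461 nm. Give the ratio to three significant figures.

Airmass: sec 62.3° = 2.1513.
τ(703 nm) = 0.0836 × (520/703)⁴ × 2.1513 = 0.0836 × 0.2994 × 2.1513 = 0.0538.
τ(461 nm) = 0.0836 × (520/461)⁴ × 2.1513 = 0.0836 × 1.6189 × 2.1513 = 0.2911.
T(703)/T(461) = exp(τ_B − τ_A) = exp(0.2373) = 1.2678.

1.27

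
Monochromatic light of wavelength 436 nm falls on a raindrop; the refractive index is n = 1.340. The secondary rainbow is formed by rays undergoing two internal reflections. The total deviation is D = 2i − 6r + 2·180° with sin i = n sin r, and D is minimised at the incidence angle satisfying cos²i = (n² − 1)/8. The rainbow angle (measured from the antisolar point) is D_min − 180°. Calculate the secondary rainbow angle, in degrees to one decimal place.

52.7°

cos²i = (1.79560 − 1)/8 = 0.09945; i = arccos(0.31536) = 71.618°.
sin r = sin 71.618°/1.340 = 0.70819; r = 45.088°.
D_min = 2·71.618° − 6·45.088° + 360° = 232.709°.
Rainbow angle = D_min − 180° = 52.709°.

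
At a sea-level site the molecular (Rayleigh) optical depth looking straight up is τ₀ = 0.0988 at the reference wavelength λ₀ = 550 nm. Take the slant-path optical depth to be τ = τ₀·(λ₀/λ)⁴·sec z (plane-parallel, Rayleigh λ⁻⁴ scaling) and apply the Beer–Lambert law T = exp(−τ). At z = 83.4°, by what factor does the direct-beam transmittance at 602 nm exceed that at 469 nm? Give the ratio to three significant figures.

2.79

Airmass: sec 83.4° = 8.7004.
τ(602 nm) = 0.0988 × (550/602)⁴ × 8.7004 = 0.0988 × 0.6967 × 8.7004 = 0.5989.
τ(469 nm) = 0.0988 × (550/469)⁴ × 8.7004 = 0.0988 × 1.8913 × 8.7004 = 1.6258.
T(602)/T(469) = exp(τ_B − τ_A) = exp(1.0268) = 2.7923.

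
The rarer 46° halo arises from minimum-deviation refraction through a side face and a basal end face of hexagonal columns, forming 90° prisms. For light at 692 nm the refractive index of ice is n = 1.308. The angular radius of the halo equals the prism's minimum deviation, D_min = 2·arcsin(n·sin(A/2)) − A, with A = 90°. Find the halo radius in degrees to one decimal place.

45.3°

n·sin(A/2) = 1.308 × sin 45° = 1.308 × 0.7071 = 0.9249.
D_min = 2·arcsin(0.9249) − 90° = 2 × 67.653° − 90° = 45.305°.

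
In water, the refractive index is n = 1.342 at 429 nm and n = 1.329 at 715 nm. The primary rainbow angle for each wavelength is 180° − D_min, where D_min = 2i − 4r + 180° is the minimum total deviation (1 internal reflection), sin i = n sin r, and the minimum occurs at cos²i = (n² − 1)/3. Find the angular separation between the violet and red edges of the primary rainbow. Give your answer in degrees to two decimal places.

1.88°

At 429 nm (n = 1.342): cos²i = 0.26699 → i = 58.888°, r = 39.641°, D_min = 139.213°, rainbow angle = 40.787°.
At 715 nm (n = 1.329): cos²i = 0.25541 → i = 59.643°, r = 40.487°, D_min = 137.337°, rainbow angle = 42.663°.
Angular width = |40.787° − 42.663°| = 1.876°.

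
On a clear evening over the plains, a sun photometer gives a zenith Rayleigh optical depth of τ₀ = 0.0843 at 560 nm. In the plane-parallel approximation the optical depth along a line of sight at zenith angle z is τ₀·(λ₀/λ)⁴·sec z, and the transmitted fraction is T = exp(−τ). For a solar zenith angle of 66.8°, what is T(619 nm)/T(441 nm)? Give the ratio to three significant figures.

Airmass: sec 66.8° = 2.5384.
τ(619 nm) = 0.0843 × (560/619)⁴ × 2.5384 = 0.0843 × 0.6699 × 2.5384 = 0.1433.
τ(441 nm) = 0.0843 × (560/441)⁴ × 2.5384 = 0.0843 × 2.6001 × 2.5384 = 0.5564.
T(619)/T(441) = exp(τ_B − τ_A) = exp(0.4131) = 1.5114.

1.51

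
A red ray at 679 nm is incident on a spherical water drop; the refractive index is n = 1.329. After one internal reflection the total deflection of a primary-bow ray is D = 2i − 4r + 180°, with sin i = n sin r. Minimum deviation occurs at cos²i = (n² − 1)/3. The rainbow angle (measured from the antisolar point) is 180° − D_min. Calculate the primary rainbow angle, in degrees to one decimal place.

42.7°

cos²i = (1.76624 − 1)/3 = 0.25541; i = arccos(0.50538) = 59.643°.
sin r = sin 59.643°/1.329 = 0.64928; r = 40.487°.
D_min = 2·59.643° − 4·40.487° + 180° = 137.337°.
Rainbow angle = 180° − D_min = 42.663°.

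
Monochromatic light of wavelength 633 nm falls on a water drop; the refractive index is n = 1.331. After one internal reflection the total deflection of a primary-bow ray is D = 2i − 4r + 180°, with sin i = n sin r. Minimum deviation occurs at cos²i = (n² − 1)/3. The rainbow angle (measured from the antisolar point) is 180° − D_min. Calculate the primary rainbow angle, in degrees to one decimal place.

cos²i = (1.77156 − 1)/3 = 0.25719; i = arccos(0.50714) = 59.527°.
sin r = sin 59.527°/1.331 = 0.64753; r = 40.356°.
D_min = 2·59.527° − 4·40.356° + 180° = 137.630°.
Rainbow angle = 180° − D_min = 42.370°.

42.4°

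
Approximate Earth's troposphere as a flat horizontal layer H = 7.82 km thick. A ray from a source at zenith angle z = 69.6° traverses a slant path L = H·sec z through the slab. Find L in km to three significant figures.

sec z = 1/cos 69.6° = 2.8688.
L = 7.82 × 2.8688 = 22.434 km.

22.4 km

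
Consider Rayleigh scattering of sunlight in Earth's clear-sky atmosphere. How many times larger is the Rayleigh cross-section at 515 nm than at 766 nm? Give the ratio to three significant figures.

4.89

Rayleigh scattering ∝ λ⁻⁴, so the ratio of coefficients is the inverse fourth power of the wavelength ratio.
σ(515)/σ(766) = (766/515)⁴ = (1.4874)⁴ = 4.894.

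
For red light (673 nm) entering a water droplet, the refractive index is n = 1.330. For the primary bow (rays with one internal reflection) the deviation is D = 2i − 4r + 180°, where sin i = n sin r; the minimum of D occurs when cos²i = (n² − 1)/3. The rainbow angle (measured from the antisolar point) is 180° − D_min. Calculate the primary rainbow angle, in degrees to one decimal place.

42.5°

cos²i = (1.76890 − 1)/3 = 0.25630; i = arccos(0.50626) = 59.585°.
sin r = sin 59.585°/1.330 = 0.64841; r = 40.422°.
D_min = 2·59.585° − 4·40.422° + 180° = 137.484°.
Rainbow angle = 180° − D_min = 42.516°.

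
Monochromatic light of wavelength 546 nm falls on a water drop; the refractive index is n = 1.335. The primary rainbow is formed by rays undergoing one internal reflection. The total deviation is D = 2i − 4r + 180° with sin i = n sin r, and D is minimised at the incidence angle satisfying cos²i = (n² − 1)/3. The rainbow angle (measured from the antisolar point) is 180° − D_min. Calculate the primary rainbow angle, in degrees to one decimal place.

41.8°

cos²i = (1.78222 − 1)/3 = 0.26074; i = arccos(0.51063) = 59.294°.
sin r = sin 59.294°/1.335 = 0.64405; r = 40.094°.
D_min = 2·59.294° − 4·40.094° + 180° = 138.212°.
Rainbow angle = 180° − D_min = 41.788°.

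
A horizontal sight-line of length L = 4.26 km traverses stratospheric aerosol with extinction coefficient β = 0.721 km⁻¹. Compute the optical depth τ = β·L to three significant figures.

τ = β·L = 0.721 × 4.26 = 3.0715.

3.07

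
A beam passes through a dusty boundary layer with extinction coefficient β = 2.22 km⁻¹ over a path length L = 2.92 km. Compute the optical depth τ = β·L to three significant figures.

τ = β·L = 2.22 × 2.92 = 6.4824.

6.48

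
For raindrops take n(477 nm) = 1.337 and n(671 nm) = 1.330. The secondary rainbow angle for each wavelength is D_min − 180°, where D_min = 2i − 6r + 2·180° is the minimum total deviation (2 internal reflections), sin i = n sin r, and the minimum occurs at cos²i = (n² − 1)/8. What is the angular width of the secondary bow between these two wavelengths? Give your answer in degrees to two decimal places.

At 477 nm (n = 1.337): cos²i = 0.09845 → i = 71.714°, r = 45.249°, D_min = 231.934°, rainbow angle = 51.934°.
At 671 nm (n = 1.330): cos²i = 0.09611 → i = 71.940°, r = 45.630°, D_min = 230.101°, rainbow angle = 50.101°.
Angular width = |51.934° − 50.101°| = 1.832°.

1.83°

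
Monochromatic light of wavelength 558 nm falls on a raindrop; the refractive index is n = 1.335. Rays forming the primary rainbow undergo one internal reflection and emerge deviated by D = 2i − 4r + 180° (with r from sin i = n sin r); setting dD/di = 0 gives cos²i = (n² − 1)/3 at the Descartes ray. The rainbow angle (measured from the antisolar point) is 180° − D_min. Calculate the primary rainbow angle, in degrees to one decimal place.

cos²i = (1.78222 − 1)/3 = 0.26074; i = arccos(0.51063) = 59.294°.
sin r = sin 59.294°/1.335 = 0.64405; r = 40.094°.
D_min = 2·59.294° − 4·40.094° + 180° = 138.212°.
Rainbow angle = 180° − D_min = 41.788°.

41.8°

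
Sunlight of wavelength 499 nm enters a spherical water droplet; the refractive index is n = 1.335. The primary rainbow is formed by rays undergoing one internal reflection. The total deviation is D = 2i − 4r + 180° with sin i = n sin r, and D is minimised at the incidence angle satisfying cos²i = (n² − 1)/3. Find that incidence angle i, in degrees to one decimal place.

59.3°

cos²i = (1.335² − 1)/3 = (1.78222 − 1)/3 = 0.26074.
cos i = 0.51063, so i = 59.294°.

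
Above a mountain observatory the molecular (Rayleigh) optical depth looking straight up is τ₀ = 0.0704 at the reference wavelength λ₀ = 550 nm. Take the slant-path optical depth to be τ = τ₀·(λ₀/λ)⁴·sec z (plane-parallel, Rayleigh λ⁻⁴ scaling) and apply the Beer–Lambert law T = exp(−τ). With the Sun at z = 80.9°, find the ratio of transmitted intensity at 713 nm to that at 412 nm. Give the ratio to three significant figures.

Airmass: sec 80.9° = 6.3228.
τ(713 nm) = 0.0704 × (550/713)⁴ × 6.3228 = 0.0704 × 0.3541 × 6.3228 = 0.1576.
τ(412 nm) = 0.0704 × (550/412)⁴ × 6.3228 = 0.0704 × 3.1759 × 6.3228 = 1.4137.
T(713)/T(412) = exp(τ_B − τ_A) = exp(1.2560) = 3.5115.

3.51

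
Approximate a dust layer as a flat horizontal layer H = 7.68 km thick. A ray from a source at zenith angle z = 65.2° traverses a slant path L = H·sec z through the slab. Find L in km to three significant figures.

18.3 km

sec z = 1/cos 65.2° = 2.3841.
L = 7.68 × 2.3841 = 18.310 km.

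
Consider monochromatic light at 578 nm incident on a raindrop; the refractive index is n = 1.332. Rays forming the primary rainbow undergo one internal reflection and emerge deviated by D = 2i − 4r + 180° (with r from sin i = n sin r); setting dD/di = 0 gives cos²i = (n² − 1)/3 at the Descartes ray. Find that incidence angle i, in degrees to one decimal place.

cos²i = (1.332² − 1)/3 = (1.77422 − 1)/3 = 0.25807.
cos i = 0.50801, so i = 59.469°.

59.5°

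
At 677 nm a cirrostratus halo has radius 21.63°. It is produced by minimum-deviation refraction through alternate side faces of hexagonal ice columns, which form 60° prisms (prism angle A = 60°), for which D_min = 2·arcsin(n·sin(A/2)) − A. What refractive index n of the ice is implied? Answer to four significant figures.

Rearranging: n = sin((D_min + A)/2) / sin(A/2).
(D_min + A)/2 = (21.63° + 60°)/2 = 40.815°.
n = sin 40.815° / sin 30° = 0.6536 / 0.5000 = 1.3072.

1.307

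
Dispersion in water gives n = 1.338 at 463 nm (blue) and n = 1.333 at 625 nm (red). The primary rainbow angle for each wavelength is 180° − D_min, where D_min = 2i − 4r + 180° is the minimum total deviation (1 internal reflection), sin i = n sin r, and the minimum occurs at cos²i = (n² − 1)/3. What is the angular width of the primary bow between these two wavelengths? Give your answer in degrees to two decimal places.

At 463 nm (n = 1.338): cos²i = 0.26341 → i = 59.120°, r = 39.899°, D_min = 138.643°, rainbow angle = 41.357°.
At 625 nm (n = 1.333): cos²i = 0.25896 → i = 59.410°, r = 40.225°, D_min = 137.922°, rainbow angle = 42.078°.
Angular width = |41.357° − 42.078°| = 0.722°.

0.72°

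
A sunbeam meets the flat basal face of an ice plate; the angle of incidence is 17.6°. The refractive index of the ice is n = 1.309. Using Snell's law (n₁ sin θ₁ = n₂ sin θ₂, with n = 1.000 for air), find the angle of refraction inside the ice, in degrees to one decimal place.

13.4°

Snell: sin θ_r = sin θ_i / n = sin 17.6° / 1.309 = 0.3024 / 1.309 = 0.2310.
θ_r = arcsin(0.2310) = 13.36°.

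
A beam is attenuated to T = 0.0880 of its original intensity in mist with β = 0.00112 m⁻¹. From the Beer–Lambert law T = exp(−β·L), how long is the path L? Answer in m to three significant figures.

2170 m

Beer–Lambert: T = exp(−βL) ⇒ L = −ln(T)/β = −ln(0.0880)/0.00112 = 2.4304/0.00112 = 2170 m.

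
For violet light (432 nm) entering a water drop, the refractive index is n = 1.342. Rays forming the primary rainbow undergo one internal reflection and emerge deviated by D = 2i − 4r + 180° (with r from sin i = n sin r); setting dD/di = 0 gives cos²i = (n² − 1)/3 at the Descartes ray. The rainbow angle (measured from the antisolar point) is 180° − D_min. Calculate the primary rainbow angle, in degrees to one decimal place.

40.8°

cos²i = (1.80096 − 1)/3 = 0.26699; i = arccos(0.51671) = 58.888°.
sin r = sin 58.888°/1.342 = 0.63797; r = 39.641°.
D_min = 2·58.888° − 4·39.641° + 180° = 139.213°.
Rainbow angle = 180° − D_min = 40.787°.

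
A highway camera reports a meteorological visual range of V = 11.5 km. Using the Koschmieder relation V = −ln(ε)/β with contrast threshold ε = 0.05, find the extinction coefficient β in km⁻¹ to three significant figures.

β = −ln(0.05) / V = 2.996 / 11.5 = 0.2605 km⁻¹.

0.260 km⁻¹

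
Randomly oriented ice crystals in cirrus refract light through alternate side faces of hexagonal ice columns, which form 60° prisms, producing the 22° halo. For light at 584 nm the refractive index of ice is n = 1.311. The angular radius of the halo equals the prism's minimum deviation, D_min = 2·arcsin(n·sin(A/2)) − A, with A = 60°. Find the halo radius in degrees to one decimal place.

n·sin(A/2) = 1.311 × sin 30° = 1.311 × 0.5000 = 0.6555.
D_min = 2·arcsin(0.6555) − 60° = 2 × 40.958° − 60° = 21.915°.

21.9°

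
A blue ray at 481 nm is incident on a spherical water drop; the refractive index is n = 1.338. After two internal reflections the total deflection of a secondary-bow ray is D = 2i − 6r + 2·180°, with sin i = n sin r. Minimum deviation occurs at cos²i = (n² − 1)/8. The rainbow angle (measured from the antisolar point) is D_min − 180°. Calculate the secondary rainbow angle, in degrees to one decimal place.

cos²i = (1.79024 − 1)/8 = 0.09878; i = arccos(0.31429) = 71.682°.
sin r = sin 71.682°/1.338 = 0.70951; r = 45.195°.
D_min = 2·71.682° − 6·45.195° + 360° = 232.193°.
Rainbow angle = D_min − 180° = 52.193°.

52.2°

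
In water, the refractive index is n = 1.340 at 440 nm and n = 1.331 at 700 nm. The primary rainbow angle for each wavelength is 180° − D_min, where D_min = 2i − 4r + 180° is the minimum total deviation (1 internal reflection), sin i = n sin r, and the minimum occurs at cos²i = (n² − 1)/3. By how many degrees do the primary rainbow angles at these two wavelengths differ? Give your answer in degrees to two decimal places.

1.30°

At 440 nm (n = 1.340): cos²i = 0.26520 → i = 59.004°, r = 39.770°, D_min = 138.929°, rainbow angle = 41.071°.
At 700 nm (n = 1.331): cos²i = 0.25719 → i = 59.527°, r = 40.356°, D_min = 137.630°, rainbow angle = 42.370°.
Angular width = |41.071° − 42.370°| = 1.299°.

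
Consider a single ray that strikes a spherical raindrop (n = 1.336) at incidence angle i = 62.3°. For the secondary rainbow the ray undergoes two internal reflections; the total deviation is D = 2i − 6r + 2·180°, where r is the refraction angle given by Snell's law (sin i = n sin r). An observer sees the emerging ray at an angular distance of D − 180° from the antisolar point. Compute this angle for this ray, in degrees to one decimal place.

55.6°

sin r = sin 62.3° / 1.336 = 0.8854/1.336 = 0.6627; r = 41.51°.
D = 2·62.3° − 6·41.51° + 2·180° = 124.60° − 249.05° + 360° = 235.55°.
Angle from antisolar point = D − 180° = 55.55°.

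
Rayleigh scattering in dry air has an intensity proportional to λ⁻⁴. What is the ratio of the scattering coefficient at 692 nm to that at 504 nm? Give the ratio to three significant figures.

Rayleigh scattering ∝ λ⁻⁴, so the ratio of coefficients is the inverse fourth power of the wavelength ratio.
σ(692)/σ(504) = (504/692)⁴ = (0.7283)⁴ = 0.2814.

0.281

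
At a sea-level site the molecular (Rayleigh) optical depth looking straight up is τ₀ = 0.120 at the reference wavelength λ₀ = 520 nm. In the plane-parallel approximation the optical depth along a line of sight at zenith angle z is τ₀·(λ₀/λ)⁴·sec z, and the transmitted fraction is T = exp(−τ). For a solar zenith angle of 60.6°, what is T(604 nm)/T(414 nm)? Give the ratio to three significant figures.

Airmass: sec 60.6° = 2.0371.
τ(604 nm) = 0.120 × (520/604)⁴ × 2.0371 = 0.120 × 0.5494 × 2.0371 = 0.1343.
τ(414 nm) = 0.120 × (520/414)⁴ × 2.0371 = 0.120 × 2.4889 × 2.0371 = 0.6084.
T(604)/T(414) = exp(τ_B − τ_A) = exp(0.4741) = 1.6066.

1.61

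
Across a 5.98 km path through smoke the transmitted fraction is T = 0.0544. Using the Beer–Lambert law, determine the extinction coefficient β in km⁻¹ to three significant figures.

0.487 km⁻¹

Beer–Lambert: T = exp(−βL) ⇒ β = −ln(T)/L = −ln(0.0544)/5.98 = 2.9114/5.98 = 0.4869 km⁻¹.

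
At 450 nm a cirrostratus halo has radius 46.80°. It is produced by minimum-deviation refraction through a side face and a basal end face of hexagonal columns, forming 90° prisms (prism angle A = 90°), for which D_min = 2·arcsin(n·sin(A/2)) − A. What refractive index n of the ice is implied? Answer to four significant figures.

Rearranging: n = sin((D_min + A)/2) / sin(A/2).
(D_min + A)/2 = (46.80° + 90°)/2 = 68.400°.
n = sin 68.400° / sin 45° = 0.9298 / 0.7071 = 1.3149.

1.315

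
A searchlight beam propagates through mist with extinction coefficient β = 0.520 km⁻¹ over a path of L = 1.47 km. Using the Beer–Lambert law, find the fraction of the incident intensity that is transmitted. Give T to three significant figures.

τ = β·L = 0.520 × 1.47 = 0.7644.
T = exp(−0.7644) = 0.4656.

0.466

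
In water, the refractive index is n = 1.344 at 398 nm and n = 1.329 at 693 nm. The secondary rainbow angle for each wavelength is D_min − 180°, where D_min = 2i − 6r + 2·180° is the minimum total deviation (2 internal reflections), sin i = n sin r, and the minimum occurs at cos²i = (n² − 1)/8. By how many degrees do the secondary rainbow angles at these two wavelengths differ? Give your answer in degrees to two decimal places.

3.90°

At 398 nm (n = 1.344): cos²i = 0.10079 → i = 71.490°, r = 44.874°, D_min = 233.733°, rainbow angle = 53.733°.
At 693 nm (n = 1.329): cos²i = 0.09578 → i = 71.972°, r = 45.685°, D_min = 229.837°, rainbow angle = 49.837°.
Angular width = |53.733° − 49.837°| = 3.896°.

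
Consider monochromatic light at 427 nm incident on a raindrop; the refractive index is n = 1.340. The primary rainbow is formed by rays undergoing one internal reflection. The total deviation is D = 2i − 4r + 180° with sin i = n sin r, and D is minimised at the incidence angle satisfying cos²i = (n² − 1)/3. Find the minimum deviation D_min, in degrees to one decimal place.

cos²i = (1.79560 − 1)/3 = 0.26520; i = arccos(0.51498) = 59.004°.
sin r = sin 59.004°/1.340 = 0.63971; r = 39.770°.
D_min = 2·59.004° − 4·39.770° + 180° = 138.929°.

138.9°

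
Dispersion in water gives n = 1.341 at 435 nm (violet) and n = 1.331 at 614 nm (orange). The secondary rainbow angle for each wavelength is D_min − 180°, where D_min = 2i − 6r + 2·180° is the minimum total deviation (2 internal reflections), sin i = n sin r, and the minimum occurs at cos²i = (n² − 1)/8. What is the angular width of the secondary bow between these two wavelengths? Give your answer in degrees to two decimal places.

At 435 nm (n = 1.341): cos²i = 0.09979 → i = 71.586°, r = 45.034°, D_min = 232.966°, rainbow angle = 52.966°.
At 614 nm (n = 1.331): cos²i = 0.09645 → i = 71.907°, r = 45.575°, D_min = 230.365°, rainbow angle = 50.365°.
Angular width = |52.966° − 50.365°| = 2.601°.

2.60°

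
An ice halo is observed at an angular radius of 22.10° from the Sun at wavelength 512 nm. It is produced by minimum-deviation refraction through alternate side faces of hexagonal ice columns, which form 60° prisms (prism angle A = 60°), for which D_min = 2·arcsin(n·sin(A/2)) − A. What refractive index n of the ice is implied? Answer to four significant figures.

Rearranging: n = sin((D_min + A)/2) / sin(A/2).
(D_min + A)/2 = (22.10° + 60°)/2 = 41.050°.
n = sin 41.050° / sin 30° = 0.6567 / 0.5000 = 1.3134.

1.313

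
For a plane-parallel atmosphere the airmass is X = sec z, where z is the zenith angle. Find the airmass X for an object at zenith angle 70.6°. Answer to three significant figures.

3.01

X = sec z = 1/cos 70.6° = 1/0.3322 = 3.0106.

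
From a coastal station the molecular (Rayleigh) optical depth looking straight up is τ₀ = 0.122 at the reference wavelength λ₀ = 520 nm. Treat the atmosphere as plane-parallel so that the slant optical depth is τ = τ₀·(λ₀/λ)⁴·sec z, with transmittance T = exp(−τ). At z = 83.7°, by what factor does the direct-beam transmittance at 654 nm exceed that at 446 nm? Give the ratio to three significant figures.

5.00

Airmass: sec 83.7° = 9.1129.
τ(654 nm) = 0.122 × (520/654)⁴ × 9.1129 = 0.122 × 0.3997 × 9.1129 = 0.4443.
τ(446 nm) = 0.122 × (520/446)⁴ × 9.1129 = 0.122 × 1.8479 × 9.1129 = 2.0544.
T(654)/T(446) = exp(τ_B − τ_A) = exp(1.6101) = 5.0032.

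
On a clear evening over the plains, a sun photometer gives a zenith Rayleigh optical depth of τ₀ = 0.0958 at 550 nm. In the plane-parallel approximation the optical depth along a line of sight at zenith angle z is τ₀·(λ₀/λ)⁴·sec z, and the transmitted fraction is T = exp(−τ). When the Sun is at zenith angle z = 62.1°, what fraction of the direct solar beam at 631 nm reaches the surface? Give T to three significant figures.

sec 62.1° = 2.1371.
τ = 0.0958 × (550/631)⁴ × 2.1371 = 0.0958 × 0.5772 × 2.1371 = 0.1182.
T = exp(−0.1182) = 0.8885.

0.889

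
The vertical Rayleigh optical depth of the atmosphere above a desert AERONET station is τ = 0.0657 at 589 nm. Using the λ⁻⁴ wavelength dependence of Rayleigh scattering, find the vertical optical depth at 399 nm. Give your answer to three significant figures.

τ(399 nm) = τ(589 nm) × (589/399)⁴ = 0.0657 × (1.4762)⁴ = 0.0657 × 4.7486 = 0.3120.

0.312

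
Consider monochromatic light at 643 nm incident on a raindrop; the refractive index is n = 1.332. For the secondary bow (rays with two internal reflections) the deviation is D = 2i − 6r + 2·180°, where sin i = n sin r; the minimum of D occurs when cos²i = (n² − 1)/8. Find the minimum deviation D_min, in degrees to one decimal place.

230.6°

cos²i = (1.77422 − 1)/8 = 0.09678; i = arccos(0.31109) = 71.875°.
sin r = sin 71.875°/1.332 = 0.71350; r = 45.520°.
D_min = 2·71.875° − 6·45.520° + 360° = 230.628°.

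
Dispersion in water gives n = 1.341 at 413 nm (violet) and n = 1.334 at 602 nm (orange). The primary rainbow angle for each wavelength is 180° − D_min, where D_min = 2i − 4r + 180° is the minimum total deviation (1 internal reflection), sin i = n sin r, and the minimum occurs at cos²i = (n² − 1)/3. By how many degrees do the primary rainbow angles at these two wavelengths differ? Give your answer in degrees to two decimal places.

At 413 nm (n = 1.341): cos²i = 0.26609 → i = 58.946°, r = 39.705°, D_min = 139.071°, rainbow angle = 40.929°.
At 602 nm (n = 1.334): cos²i = 0.25985 → i = 59.352°, r = 40.159°, D_min = 138.067°, rainbow angle = 41.933°.
Angular width = |40.929° − 41.933°| = 1.004°.

1.00°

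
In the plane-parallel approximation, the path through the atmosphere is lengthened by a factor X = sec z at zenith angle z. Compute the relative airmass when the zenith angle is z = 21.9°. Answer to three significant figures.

1.08

X = sec z = 1/cos 21.9° = 1/0.9278 = 1.0778.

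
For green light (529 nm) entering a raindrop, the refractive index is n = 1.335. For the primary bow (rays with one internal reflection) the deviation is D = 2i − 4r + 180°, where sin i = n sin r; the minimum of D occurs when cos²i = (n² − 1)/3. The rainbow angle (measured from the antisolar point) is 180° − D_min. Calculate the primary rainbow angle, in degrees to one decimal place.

41.8°

cos²i = (1.78222 − 1)/3 = 0.26074; i = arccos(0.51063) = 59.294°.
sin r = sin 59.294°/1.335 = 0.64405; r = 40.094°.
D_min = 2·59.294° − 4·40.094° + 180° = 138.212°.
Rainbow angle = 180° − D_min = 41.788°.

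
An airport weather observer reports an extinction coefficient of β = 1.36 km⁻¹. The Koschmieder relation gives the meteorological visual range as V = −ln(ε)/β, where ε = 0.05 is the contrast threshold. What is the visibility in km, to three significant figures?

V = −ln(0.05) / 1.36 = 2.996 / 1.36 = 2.2027 km.

2.20 km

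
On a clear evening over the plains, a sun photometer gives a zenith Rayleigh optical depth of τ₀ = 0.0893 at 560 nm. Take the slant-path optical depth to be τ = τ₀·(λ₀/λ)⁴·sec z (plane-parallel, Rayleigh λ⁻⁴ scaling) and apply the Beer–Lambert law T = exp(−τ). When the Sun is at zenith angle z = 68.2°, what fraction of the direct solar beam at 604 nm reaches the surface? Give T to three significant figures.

sec 68.2° = 2.6927.
τ = 0.0893 × (560/604)⁴ × 2.6927 = 0.0893 × 0.7389 × 2.6927 = 0.1777.
T = exp(−0.1777) = 0.8372.

0.837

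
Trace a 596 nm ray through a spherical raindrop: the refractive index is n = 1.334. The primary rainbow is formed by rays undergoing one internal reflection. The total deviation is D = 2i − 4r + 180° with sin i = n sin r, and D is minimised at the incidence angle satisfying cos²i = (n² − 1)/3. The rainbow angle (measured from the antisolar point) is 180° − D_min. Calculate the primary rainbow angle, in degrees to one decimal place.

41.9°

cos²i = (1.77956 − 1)/3 = 0.25985; i = arccos(0.50976) = 59.352°.
sin r = sin 59.352°/1.334 = 0.64492; r = 40.159°.
D_min = 2·59.352° − 4·40.159° + 180° = 138.067°.
Rainbow angle = 180° − D_min = 41.933°.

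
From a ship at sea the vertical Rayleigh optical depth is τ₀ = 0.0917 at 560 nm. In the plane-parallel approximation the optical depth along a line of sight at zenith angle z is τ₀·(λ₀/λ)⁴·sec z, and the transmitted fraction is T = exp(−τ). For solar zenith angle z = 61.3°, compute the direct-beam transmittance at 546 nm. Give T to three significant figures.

0.810

sec 61.3° = 2.0824.
τ = 0.0917 × (560/546)⁴ × 2.0824 = 0.0917 × 1.1066 × 2.0824 = 0.2113.
T = exp(−0.2113) = 0.8095.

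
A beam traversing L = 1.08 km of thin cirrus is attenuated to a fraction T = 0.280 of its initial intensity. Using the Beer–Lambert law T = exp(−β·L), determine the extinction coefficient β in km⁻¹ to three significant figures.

Beer–Lambert: T = exp(−βL) ⇒ β = −ln(T)/L = −ln(0.280)/1.08 = 1.2730/1.08 = 1.179 km⁻¹.

1.18 km⁻¹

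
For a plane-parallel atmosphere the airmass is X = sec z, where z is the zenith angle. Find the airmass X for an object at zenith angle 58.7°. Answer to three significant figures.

X = sec z = 1/cos 58.7° = 1/0.5195 = 1.9249.

1.92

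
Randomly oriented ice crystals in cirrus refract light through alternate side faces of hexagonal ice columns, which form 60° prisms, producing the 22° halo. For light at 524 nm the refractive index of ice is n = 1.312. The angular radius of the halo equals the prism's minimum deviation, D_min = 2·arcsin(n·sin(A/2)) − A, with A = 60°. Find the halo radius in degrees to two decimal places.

n·sin(A/2) = 1.312 × sin 30° = 1.312 × 0.5000 = 0.6560.
D_min = 2·arcsin(0.6560) − 60° = 2 × 40.996° − 60° = 21.991°.

21.99°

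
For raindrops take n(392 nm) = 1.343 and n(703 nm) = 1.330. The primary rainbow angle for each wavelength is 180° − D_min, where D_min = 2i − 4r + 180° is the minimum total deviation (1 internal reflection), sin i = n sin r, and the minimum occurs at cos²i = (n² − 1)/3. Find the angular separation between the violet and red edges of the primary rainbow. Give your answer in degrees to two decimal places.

1.87°

At 392 nm (n = 1.343): cos²i = 0.26788 → i = 58.830°, r = 39.577°, D_min = 139.354°, rainbow angle = 40.646°.
At 703 nm (n = 1.330): cos²i = 0.25630 → i = 59.585°, r = 40.422°, D_min = 137.484°, rainbow angle = 42.516°.
Angular width = |40.646° − 42.516°| = 1.871°.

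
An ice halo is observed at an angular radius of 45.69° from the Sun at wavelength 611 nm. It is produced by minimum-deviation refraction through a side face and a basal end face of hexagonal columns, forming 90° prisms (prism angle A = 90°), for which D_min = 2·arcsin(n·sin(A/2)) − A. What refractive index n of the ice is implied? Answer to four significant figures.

Rearranging: n = sin((D_min + A)/2) / sin(A/2).
(D_min + A)/2 = (45.69° + 90°)/2 = 67.845°.
n = sin 67.845° / sin 45° = 0.9262 / 0.7071 = 1.3098.

1.310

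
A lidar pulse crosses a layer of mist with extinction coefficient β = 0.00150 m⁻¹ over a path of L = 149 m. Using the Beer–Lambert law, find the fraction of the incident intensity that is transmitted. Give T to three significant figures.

τ = β·L = 0.00150 × 149 = 0.2235.
T = exp(−0.2235) = 0.7997.

0.800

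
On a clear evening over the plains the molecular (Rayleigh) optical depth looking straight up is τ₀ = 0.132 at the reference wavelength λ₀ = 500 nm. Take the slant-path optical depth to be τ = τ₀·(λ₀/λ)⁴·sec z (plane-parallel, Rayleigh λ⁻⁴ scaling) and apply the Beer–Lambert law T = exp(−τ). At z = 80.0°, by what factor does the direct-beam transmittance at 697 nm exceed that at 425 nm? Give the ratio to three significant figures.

Airmass: sec 80.0° = 5.7588.
τ(697 nm) = 0.132 × (500/697)⁴ × 5.7588 = 0.132 × 0.2648 × 5.7588 = 0.2013.
τ(425 nm) = 0.132 × (500/425)⁴ × 5.7588 = 0.132 × 1.9157 × 5.7588 = 1.4562.
T(697)/T(425) = exp(τ_B − τ_A) = exp(1.2549) = 3.5076.

3.51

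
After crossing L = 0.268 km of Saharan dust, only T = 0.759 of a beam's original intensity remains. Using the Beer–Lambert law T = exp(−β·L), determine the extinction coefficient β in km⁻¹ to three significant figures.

1.03 km⁻¹

Beer–Lambert: T = exp(−βL) ⇒ β = −ln(T)/L = −ln(0.759)/0.268 = 0.2758/0.268 = 1.029 km⁻¹.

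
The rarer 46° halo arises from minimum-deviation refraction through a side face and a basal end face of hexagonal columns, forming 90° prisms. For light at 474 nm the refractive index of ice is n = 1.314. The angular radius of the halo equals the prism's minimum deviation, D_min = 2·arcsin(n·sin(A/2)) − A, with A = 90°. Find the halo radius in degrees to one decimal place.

46.6°

n·sin(A/2) = 1.314 × sin 45° = 1.314 × 0.7071 = 0.9291.
D_min = 2·arcsin(0.9291) − 90° = 2 × 68.301° − 90° = 46.602°.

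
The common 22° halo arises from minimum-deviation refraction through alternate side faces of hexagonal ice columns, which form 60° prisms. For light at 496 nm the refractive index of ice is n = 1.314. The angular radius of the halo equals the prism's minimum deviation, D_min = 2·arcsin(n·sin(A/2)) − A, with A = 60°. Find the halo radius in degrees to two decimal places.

22.14°

n·sin(A/2) = 1.314 × sin 30° = 1.314 × 0.5000 = 0.6570.
D_min = 2·arcsin(0.6570) − 60° = 2 × 41.071° − 60° = 22.143°.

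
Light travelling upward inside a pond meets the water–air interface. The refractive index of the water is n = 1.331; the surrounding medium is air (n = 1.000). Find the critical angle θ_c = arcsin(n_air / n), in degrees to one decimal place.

48.7°

sin θ_c = n_air / n = 1.000 / 1.331 = 0.7513.
θ_c = arcsin(0.7513) = 48.70°.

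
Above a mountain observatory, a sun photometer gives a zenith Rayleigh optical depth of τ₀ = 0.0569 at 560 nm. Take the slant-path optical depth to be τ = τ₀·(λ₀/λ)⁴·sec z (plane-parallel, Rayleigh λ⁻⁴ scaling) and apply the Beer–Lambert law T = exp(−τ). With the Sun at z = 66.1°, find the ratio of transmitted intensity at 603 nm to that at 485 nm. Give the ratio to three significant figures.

Airmass: sec 66.1° = 2.4683.
τ(603 nm) = 0.0569 × (560/603)⁴ × 2.4683 = 0.0569 × 0.7438 × 2.4683 = 0.1045.
τ(485 nm) = 0.0569 × (560/485)⁴ × 2.4683 = 0.0569 × 1.7774 × 2.4683 = 0.2496.
T(603)/T(485) = exp(τ_B − τ_A) = exp(0.1452) = 1.1562.

1.16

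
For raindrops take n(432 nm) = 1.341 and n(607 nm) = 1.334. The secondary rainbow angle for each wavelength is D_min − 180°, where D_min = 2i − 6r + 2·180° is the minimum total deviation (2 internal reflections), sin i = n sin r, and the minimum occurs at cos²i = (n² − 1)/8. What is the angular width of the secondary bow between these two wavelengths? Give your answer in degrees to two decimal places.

1.81°

At 432 nm (n = 1.341): cos²i = 0.09979 → i = 71.586°, r = 45.034°, D_min = 232.966°, rainbow angle = 52.966°.
At 607 nm (n = 1.334): cos²i = 0.09744 → i = 71.810°, r = 45.411°, D_min = 231.153°, rainbow angle = 51.153°.
Angular width = |52.966° − 51.153°| = 1.813°.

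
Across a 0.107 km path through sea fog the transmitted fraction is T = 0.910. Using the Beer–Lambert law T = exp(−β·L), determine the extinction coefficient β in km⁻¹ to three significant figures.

0.881 km⁻¹

Beer–Lambert: T = exp(−βL) ⇒ β = −ln(T)/L = −ln(0.910)/0.107 = 0.0943/0.107 = 0.8814 km⁻¹.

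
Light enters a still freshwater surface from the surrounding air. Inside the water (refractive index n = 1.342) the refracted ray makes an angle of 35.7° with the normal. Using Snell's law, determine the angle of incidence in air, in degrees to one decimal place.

Snell: sin θ_i = n · sin θ_r = 1.342 × sin 35.7° = 1.342 × 0.5835 = 0.7831.
θ_i = arcsin(0.7831) = 51.55°.

51.5°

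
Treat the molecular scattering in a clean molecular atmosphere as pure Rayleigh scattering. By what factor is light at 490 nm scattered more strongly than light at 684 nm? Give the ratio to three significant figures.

3.80

Rayleigh scattering ∝ λ⁻⁴, so the ratio of coefficients is the inverse fourth power of the wavelength ratio.
σ(490)/σ(684) = (684/490)⁴ = (1.3959)⁴ = 3.797.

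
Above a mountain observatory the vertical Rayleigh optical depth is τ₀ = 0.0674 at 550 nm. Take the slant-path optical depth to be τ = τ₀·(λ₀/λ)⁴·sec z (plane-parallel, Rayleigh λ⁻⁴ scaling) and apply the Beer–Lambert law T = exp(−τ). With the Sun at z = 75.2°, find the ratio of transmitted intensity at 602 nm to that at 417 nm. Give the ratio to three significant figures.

Airmass: sec 75.2° = 3.9147.
τ(602 nm) = 0.0674 × (550/602)⁴ × 3.9147 = 0.0674 × 0.6967 × 3.9147 = 0.1838.
τ(417 nm) = 0.0674 × (550/417)⁴ × 3.9147 = 0.0674 × 3.0263 × 3.9147 = 0.7985.
T(602)/T(417) = exp(τ_B − τ_A) = exp(0.6147) = 1.8490.

1.85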